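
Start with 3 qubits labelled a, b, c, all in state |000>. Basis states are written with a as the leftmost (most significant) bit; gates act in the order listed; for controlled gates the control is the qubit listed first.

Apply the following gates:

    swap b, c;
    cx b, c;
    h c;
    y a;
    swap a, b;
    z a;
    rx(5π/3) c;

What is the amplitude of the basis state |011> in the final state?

The final state's coefficient on |011> equals sqrt(2)/4 - sqrt(6)*I/4.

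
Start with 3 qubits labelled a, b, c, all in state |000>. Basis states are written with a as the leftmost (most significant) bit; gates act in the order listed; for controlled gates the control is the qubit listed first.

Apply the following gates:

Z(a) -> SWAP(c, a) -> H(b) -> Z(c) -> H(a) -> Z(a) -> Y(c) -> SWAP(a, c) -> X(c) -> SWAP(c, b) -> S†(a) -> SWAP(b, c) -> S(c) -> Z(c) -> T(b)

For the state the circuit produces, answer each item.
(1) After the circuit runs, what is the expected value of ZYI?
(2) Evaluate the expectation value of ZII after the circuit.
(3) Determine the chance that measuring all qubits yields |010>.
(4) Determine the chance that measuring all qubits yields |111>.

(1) In the final state, ZYI has expectation -sqrt(2)/2.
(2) The expectation value of ZII is -1.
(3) Outcome |010> occurs with probability 0.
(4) Outcome |111> occurs with probability 1/4.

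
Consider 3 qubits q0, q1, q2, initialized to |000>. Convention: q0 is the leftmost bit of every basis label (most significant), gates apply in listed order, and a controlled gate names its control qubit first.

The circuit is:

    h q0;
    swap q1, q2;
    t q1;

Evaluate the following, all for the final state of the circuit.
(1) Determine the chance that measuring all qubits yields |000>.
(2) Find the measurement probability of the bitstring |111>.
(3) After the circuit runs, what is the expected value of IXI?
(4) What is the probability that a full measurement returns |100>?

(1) Outcome |000> occurs with probability 1/2.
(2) A full measurement returns |111> with probability 0.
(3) The observable IXI averages to 0.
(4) Outcome |100> occurs with probability 1/2.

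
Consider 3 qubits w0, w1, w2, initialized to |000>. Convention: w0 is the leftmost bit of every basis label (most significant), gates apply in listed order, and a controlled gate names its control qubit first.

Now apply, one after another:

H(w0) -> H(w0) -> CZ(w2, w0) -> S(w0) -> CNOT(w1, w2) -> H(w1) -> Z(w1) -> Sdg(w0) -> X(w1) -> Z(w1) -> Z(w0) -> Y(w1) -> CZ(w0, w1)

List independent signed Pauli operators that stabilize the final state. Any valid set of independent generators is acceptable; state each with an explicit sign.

The final state is stabilized by the group generated by -IXI, +ZII, +IIZ; other independent generating sets are equally valid.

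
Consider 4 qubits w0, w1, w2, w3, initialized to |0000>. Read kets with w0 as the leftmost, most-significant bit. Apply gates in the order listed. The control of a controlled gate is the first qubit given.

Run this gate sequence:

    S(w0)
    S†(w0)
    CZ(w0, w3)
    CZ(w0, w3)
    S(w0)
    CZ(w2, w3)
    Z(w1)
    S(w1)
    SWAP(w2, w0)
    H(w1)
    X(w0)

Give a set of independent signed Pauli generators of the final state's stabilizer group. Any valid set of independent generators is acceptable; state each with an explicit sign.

One valid set of independent stabilizer generators is +IXII, -ZIII, +IIZI, +IIIZ (any independent generating set of the same group is equally correct). Key observation: the block from step 2 through step 5 cancels to the identity and can be dropped.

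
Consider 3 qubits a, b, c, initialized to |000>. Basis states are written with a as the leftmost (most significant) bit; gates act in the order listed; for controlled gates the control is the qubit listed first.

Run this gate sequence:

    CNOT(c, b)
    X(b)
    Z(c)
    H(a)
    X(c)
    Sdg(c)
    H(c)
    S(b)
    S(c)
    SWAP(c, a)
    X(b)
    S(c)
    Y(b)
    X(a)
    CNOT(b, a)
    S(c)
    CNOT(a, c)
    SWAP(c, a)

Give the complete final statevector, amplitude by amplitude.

The resulting statevector has amplitude 0 on |000>, 0 on |001>, I/2 on |010>, -1/2 on |011>, 0 on |100>, 0 on |101>, -I/2 on |110>, 1/2 on |111>.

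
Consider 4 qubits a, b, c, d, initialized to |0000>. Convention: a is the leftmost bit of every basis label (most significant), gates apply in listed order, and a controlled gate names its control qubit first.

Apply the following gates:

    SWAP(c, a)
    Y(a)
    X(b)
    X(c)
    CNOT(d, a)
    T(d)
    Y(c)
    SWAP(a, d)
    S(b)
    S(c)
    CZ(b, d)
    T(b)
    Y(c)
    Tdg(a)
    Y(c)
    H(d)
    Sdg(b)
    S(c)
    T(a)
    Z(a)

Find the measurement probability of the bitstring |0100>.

The probability of measuring |0100> is 1/2.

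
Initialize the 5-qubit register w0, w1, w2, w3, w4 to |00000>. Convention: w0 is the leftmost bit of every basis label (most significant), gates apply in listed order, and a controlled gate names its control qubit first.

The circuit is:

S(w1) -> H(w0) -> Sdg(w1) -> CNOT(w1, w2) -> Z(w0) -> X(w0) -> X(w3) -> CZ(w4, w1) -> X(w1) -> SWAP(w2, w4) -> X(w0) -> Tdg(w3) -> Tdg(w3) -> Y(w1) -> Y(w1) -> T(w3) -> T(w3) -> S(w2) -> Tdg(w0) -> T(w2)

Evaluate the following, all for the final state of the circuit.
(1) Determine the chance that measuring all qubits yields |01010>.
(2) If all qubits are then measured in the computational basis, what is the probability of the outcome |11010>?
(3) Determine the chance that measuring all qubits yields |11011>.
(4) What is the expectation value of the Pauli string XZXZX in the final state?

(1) A full measurement returns |01010> with probability 1/2. Key observation: gates 12-17 undo each other exactly, leaving only the rest of the circuit to track.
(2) A full measurement returns |11010> with probability 1/2.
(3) A full measurement returns |11011> with probability 0.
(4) The observable XZXZX averages to 0.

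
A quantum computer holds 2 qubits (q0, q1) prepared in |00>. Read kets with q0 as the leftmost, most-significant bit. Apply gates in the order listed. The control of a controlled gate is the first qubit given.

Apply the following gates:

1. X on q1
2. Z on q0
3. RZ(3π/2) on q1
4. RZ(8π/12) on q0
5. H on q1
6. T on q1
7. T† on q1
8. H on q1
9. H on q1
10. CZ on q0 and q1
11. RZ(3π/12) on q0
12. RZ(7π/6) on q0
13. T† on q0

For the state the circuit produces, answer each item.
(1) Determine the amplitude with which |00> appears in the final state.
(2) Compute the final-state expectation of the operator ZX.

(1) The final state's coefficient on |00> equals -sqrt(2)*exp(17*I*pi/24)/2. Key observation: gates 5-8 undo each other exactly, leaving only the rest of the circuit to track.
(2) The observable ZX averages to -1.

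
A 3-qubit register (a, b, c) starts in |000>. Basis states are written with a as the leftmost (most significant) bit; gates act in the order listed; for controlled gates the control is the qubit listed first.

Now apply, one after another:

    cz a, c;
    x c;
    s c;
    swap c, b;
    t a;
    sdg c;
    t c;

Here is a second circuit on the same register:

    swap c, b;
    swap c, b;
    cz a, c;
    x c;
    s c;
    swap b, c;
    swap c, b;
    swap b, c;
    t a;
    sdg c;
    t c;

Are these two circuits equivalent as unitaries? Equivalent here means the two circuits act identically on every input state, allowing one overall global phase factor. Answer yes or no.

Yes, they are equivalent — the unitaries differ by at most a global phase.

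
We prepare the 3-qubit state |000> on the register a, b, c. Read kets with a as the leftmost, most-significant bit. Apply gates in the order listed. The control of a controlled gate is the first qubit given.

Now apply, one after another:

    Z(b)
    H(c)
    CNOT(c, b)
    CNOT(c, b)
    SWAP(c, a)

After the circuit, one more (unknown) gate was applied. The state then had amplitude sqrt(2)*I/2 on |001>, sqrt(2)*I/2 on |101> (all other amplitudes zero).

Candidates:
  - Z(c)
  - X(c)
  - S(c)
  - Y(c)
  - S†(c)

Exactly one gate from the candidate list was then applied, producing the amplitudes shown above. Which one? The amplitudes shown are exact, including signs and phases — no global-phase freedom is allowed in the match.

The applied gate was Y(c). Key observation: gates 3-4 undo each other exactly, leaving only the rest of the circuit to track.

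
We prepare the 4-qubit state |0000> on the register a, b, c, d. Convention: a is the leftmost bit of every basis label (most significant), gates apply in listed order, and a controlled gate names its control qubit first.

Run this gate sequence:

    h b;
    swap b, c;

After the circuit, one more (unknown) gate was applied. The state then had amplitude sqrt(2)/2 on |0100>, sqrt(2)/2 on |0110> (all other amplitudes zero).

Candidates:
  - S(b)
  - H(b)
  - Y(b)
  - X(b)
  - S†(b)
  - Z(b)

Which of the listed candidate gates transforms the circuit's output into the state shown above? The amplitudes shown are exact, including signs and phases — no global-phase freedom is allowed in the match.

The unique candidate consistent with the amplitudes is X(b).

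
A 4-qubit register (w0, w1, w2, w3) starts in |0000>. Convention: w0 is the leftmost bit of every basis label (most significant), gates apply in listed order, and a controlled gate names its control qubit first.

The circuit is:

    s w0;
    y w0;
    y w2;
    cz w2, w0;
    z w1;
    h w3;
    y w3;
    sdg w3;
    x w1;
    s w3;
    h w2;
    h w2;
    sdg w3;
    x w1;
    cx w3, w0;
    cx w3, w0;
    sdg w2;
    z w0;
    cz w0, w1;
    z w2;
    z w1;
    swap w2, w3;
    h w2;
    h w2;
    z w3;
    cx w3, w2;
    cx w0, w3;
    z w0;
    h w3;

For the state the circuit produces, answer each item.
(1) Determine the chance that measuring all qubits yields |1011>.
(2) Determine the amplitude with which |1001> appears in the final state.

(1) Outcome |1011> occurs with probability 1/4. Key observation: gates 9-14 undo each other exactly, leaving only the rest of the circuit to track.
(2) The final state's coefficient on |1001> equals -I/2.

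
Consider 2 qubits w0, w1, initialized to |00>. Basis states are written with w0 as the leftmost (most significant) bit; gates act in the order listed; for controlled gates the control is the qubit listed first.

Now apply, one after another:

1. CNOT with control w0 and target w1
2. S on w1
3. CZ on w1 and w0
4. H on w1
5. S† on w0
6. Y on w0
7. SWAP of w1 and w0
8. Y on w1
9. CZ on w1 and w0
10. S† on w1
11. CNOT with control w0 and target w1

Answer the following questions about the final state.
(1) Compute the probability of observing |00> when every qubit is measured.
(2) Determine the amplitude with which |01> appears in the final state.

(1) The probability of measuring |00> is 1/2.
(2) The amplitude on |01> is 0.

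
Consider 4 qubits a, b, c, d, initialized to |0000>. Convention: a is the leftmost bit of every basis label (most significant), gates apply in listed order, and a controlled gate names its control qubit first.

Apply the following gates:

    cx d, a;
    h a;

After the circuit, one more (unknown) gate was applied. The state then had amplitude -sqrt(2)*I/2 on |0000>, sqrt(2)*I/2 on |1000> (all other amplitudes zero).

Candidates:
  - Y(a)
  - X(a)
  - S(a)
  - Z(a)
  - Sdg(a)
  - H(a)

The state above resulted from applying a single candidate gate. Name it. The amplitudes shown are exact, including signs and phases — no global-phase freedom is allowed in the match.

The applied gate was Y(a).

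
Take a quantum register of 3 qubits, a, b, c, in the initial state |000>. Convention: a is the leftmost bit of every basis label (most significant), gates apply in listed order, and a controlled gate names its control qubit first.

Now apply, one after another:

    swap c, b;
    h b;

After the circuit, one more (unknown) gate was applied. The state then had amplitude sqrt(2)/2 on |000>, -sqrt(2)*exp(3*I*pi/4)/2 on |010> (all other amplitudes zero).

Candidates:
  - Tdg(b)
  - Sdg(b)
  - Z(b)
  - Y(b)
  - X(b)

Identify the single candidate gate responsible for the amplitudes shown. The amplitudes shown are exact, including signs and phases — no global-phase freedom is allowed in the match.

It was Tdg(b) that produced the state shown.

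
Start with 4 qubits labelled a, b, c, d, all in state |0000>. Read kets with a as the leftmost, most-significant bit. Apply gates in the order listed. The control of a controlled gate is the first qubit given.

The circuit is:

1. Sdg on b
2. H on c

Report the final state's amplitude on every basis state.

The resulting statevector has amplitude sqrt(2)/2 on |0000>, sqrt(2)/2 on |0010>, and 0 on every other basis state.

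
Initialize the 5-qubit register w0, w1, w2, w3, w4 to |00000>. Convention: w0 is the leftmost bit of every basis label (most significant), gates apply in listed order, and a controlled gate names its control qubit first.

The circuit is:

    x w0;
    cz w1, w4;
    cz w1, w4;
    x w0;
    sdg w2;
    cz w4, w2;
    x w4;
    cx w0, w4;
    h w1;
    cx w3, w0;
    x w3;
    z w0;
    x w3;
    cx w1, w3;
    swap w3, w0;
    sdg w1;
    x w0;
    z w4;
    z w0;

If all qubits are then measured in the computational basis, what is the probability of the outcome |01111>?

A full measurement returns |01111> with probability 0. Key observation: steps 1-4 multiply out to the identity, so the circuit reduces to the remaining gates.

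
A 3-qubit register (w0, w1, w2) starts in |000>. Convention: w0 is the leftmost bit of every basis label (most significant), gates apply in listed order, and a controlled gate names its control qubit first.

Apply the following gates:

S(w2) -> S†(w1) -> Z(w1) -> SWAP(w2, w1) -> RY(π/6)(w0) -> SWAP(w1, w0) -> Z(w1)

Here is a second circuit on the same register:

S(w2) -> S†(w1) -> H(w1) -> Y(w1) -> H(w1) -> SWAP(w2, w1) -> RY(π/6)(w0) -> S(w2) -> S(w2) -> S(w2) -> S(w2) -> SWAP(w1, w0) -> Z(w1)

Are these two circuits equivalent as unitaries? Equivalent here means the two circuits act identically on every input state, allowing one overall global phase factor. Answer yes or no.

No: there is an input state on which the two circuits produce genuinely different outputs (not merely differing by a phase).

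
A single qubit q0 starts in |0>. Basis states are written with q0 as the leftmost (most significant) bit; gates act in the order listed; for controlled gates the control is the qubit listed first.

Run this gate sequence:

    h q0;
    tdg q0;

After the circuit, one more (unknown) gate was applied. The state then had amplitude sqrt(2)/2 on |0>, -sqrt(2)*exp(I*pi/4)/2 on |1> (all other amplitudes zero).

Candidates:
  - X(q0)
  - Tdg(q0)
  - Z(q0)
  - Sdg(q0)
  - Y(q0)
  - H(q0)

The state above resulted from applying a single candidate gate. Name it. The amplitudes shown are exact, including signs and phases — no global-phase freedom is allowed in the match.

It was Sdg(q0) that produced the state shown.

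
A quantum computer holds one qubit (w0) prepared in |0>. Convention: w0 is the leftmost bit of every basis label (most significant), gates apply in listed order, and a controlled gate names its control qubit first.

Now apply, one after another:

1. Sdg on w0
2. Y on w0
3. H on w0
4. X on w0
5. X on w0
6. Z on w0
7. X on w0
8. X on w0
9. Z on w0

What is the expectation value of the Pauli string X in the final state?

The expectation value of X is -1. Key observation: the block from step 6 through step 9 cancels to the identity and can be dropped.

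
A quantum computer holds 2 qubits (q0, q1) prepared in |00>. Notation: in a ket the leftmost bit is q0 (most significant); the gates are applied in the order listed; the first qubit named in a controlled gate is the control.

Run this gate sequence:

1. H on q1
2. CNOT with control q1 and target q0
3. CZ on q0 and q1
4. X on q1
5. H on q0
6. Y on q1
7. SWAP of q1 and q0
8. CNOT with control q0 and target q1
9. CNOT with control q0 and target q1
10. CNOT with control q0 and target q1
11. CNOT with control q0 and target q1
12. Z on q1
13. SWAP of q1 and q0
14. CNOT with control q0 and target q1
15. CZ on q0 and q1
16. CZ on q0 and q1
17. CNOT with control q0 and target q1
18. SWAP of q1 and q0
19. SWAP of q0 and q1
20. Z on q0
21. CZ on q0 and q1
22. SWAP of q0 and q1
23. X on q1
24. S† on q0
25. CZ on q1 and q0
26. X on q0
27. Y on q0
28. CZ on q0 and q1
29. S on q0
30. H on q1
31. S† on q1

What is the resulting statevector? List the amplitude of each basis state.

The resulting statevector has amplitude -sqrt(2)/2 on |00>, 0 on |01>, sqrt(2)/2 on |10>, 0 on |11>. Key observation: steps 13-18 multiply out to the identity, so the circuit reduces to the remaining gates.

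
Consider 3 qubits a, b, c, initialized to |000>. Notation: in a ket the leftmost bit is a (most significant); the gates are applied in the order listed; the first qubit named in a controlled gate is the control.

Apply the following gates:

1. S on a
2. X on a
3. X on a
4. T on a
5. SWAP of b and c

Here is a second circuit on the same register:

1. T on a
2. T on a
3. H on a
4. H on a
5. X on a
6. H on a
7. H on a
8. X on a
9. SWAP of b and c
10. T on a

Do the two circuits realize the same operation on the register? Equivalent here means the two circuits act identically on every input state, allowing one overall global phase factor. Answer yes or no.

Yes: on every input state the two circuits agree up to one overall phase factor.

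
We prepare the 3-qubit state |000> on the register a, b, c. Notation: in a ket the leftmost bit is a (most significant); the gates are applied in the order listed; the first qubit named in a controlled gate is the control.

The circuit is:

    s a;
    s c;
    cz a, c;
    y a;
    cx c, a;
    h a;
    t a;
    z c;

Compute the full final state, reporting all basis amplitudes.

The final amplitudes are sqrt(2)*I/2 on |000>, -sqrt(2)*exp(3*I*pi/4)/2 on |100>, and 0 on every other basis state.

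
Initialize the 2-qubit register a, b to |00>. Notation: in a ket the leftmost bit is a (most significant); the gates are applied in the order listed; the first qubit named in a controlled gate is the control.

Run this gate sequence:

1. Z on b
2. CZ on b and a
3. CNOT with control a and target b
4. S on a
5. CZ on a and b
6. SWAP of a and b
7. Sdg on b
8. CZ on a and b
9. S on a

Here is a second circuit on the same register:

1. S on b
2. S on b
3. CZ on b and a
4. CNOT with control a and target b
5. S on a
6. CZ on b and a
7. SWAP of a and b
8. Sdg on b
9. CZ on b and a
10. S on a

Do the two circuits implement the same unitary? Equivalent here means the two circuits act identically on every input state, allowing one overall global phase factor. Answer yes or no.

Yes: on every input state the two circuits agree up to one overall phase factor.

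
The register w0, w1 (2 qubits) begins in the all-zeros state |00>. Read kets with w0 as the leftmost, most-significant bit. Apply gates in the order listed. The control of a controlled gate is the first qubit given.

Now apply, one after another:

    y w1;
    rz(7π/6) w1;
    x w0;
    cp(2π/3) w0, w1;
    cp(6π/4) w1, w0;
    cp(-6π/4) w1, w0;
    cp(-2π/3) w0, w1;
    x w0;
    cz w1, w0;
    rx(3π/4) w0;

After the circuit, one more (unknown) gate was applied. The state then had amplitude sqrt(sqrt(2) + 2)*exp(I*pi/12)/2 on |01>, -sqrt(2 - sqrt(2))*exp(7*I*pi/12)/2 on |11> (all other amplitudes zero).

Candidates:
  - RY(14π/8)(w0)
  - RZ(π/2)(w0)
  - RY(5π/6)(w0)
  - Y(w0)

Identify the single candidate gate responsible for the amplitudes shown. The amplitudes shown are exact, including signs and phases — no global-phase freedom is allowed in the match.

It was Y(w0) that produced the state shown. Key observation: gates 3-8 undo each other exactly, leaving only the rest of the circuit to track.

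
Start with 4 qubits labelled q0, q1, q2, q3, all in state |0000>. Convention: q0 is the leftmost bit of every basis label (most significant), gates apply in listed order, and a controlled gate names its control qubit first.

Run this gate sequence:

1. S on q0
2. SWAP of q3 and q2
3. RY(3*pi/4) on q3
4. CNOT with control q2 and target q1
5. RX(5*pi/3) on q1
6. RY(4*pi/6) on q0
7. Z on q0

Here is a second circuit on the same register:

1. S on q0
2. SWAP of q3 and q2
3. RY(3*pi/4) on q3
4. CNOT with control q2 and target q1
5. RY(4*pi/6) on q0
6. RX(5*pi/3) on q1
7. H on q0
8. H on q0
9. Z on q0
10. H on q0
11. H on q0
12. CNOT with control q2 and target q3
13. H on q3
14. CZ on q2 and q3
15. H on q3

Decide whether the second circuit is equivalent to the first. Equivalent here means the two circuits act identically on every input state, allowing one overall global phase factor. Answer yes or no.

Yes, they are equivalent — the unitaries differ by at most a global phase.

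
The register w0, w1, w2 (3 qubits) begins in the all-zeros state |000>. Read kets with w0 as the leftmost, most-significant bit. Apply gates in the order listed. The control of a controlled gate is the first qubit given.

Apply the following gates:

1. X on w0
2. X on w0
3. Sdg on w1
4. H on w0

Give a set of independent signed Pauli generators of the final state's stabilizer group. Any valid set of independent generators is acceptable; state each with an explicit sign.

The stabilizer group can be generated by +XII, +IZI, +IIZ, among other valid generating sets. Key observation: gates 1-2 undo each other exactly, leaving only the rest of the circuit to track.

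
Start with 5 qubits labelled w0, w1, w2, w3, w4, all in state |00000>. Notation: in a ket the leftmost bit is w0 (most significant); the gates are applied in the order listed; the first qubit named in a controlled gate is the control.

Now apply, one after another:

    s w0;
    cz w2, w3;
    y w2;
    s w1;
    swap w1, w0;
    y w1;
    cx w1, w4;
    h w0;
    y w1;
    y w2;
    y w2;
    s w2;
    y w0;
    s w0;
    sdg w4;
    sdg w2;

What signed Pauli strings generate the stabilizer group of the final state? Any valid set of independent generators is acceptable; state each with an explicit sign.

The stabilizer group can be generated by -YIIII, +IZIII, -IIZII, +IIIZI, -IIIIZ, among other valid generating sets.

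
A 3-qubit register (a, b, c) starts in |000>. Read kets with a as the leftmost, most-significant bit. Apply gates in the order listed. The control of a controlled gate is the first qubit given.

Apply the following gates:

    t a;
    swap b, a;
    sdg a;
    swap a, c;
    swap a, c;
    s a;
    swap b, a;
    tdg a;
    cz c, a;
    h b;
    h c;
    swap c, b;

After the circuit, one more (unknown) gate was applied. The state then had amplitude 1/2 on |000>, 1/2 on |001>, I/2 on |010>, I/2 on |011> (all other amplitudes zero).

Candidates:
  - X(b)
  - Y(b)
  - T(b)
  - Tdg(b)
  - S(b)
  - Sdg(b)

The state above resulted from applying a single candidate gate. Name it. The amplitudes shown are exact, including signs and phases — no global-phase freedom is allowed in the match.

The unique candidate consistent with the amplitudes is S(b). Key observation: gates 1-8 undo each other exactly, leaving only the rest of the circuit to track.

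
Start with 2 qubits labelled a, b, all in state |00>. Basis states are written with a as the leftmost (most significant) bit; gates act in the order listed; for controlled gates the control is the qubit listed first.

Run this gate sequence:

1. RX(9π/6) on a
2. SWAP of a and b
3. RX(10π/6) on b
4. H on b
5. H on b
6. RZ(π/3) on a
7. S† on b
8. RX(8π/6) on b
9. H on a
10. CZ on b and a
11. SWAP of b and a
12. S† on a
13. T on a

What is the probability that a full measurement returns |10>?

Outcome |10> occurs with probability 1/4 - sqrt(3)/16. Key observation: gates 4-5 undo each other exactly, leaving only the rest of the circuit to track.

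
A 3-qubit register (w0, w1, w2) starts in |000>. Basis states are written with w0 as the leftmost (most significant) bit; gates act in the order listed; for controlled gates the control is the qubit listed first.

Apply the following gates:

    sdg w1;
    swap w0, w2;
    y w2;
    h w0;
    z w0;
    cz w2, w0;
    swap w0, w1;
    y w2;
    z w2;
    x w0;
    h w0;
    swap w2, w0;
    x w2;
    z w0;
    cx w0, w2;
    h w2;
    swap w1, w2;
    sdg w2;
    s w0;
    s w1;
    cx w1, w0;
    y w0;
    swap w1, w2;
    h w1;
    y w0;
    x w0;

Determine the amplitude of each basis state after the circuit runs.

After the circuit, the state carries amplitude -1/2 - I/2 on |001>, 1/2 - I/2 on |011>, and 0 on every other basis state.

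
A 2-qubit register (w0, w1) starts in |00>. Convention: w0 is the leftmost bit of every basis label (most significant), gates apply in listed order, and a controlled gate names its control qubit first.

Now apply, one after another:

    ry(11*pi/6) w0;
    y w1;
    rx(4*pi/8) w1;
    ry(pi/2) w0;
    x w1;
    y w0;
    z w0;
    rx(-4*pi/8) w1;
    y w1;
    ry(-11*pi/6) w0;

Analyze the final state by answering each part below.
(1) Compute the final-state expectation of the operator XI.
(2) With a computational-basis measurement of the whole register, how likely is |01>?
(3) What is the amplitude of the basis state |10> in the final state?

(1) The observable XI averages to 1/2.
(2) A full measurement returns |01> with probability 1/2 - sqrt(3)/4.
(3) The final state's coefficient on |10> equals 0.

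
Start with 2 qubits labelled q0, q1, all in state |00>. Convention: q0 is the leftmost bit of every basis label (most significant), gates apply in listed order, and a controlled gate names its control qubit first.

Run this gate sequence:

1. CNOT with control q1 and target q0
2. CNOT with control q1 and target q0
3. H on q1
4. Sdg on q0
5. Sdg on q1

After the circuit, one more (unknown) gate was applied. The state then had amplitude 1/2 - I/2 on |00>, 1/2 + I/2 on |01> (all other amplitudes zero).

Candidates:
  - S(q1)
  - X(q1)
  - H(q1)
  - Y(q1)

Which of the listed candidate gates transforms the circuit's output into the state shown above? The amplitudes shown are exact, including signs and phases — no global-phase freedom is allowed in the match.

The unique candidate consistent with the amplitudes is H(q1).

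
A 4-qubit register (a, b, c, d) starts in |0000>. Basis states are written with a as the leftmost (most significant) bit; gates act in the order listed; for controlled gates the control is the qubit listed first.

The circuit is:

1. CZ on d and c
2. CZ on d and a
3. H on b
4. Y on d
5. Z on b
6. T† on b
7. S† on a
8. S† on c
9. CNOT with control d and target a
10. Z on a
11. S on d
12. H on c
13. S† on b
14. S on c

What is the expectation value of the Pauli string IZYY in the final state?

In the final state, IZYY has expectation 0.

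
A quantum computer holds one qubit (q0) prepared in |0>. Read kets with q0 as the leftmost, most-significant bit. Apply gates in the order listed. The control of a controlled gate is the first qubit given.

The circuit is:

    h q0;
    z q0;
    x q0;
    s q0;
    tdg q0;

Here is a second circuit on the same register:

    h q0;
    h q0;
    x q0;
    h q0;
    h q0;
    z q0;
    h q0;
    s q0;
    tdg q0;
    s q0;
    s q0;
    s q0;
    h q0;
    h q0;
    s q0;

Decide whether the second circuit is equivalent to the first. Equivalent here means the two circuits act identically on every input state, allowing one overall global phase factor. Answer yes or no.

Yes: on every input state the two circuits agree up to one overall phase factor.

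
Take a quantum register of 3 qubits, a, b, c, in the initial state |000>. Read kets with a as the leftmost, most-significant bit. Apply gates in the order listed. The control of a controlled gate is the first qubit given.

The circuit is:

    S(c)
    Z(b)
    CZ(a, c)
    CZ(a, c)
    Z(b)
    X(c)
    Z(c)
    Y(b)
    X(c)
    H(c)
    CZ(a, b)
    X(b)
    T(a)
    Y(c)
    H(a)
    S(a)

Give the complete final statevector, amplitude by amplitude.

The resulting statevector has amplitude -1/2 on |000>, 1/2 on |001>, 0 on |010>, 0 on |011>, -I/2 on |100>, I/2 on |101>, 0 on |110>, 0 on |111>.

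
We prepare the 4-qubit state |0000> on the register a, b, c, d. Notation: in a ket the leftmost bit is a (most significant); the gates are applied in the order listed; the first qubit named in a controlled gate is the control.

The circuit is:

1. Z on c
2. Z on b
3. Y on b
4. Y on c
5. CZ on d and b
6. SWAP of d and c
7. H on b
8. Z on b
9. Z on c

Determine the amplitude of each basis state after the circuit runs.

The resulting statevector has amplitude -sqrt(2)/2 on |0001>, -sqrt(2)/2 on |0101>, and 0 on every other basis state.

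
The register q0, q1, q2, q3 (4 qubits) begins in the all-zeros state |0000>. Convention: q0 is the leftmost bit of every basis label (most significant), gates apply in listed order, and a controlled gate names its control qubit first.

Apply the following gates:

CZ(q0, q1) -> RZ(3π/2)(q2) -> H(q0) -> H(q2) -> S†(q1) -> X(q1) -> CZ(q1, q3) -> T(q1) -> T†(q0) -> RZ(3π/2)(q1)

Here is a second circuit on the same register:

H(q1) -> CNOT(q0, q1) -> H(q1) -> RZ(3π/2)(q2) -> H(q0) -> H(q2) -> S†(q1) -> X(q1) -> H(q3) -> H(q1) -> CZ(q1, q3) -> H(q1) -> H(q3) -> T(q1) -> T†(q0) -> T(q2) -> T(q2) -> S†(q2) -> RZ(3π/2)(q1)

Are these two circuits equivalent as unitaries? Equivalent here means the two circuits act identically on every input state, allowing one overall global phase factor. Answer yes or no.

No, they are not equivalent — no single phase factor reconciles the two unitaries.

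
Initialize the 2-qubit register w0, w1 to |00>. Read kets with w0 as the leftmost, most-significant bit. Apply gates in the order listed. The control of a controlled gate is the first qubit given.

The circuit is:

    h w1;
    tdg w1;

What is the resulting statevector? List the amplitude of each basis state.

The final amplitudes are sqrt(2)/2 on |00>, -sqrt(2)*exp(3*I*pi/4)/2 on |01>, 0 on |10>, 0 on |11>.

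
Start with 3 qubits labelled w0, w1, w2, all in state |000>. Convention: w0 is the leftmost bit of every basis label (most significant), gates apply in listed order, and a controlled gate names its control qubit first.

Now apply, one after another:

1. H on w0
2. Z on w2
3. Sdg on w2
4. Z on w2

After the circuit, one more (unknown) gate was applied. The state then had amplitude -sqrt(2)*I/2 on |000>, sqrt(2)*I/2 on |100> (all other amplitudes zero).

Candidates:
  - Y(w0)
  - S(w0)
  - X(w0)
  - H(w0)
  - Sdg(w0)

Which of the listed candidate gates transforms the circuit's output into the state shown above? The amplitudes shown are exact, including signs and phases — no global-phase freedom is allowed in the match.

It was Y(w0) that produced the state shown.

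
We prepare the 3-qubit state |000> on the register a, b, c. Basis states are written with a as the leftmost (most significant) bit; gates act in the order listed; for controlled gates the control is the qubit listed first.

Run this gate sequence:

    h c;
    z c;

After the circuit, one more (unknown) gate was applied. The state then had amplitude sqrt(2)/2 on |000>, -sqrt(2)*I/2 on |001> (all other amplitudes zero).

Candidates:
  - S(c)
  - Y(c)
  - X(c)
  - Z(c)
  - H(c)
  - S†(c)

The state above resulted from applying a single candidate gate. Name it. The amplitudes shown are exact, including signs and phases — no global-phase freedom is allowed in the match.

The unique candidate consistent with the amplitudes is S(c).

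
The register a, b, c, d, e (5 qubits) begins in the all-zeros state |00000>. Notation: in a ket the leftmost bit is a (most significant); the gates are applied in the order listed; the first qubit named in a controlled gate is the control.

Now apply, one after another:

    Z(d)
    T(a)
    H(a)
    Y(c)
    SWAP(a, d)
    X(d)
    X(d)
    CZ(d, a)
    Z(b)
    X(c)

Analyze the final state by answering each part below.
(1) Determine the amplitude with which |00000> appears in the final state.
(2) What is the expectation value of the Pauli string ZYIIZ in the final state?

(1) |00000> carries amplitude sqrt(2)*I/2 in the final state. Key observation: gates 6-7 undo each other exactly, leaving only the rest of the circuit to track.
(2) The expectation value of ZYIIZ is 0.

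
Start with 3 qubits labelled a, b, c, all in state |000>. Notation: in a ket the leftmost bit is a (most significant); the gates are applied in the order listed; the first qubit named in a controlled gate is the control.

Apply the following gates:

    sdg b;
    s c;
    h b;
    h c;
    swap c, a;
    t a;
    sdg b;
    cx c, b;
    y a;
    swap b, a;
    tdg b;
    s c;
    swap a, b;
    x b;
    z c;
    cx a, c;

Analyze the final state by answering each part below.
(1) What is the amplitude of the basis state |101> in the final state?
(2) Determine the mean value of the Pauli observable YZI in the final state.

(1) |101> carries amplitude -exp(3*I*pi/4)/2 in the final state.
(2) In the final state, YZI has expectation 0.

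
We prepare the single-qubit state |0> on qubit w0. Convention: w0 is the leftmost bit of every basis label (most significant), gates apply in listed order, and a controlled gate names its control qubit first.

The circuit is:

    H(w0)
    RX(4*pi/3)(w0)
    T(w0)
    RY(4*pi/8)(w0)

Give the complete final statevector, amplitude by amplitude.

After the circuit, the state carries amplitude -1/4 - sqrt(3)*I/4 + exp(I*pi/4)/4 + sqrt(3)*exp(3*I*pi/4)/4 on |0>, -1/4 - sqrt(3)*I/4 - sqrt(3)*exp(3*I*pi/4)/4 - exp(I*pi/4)/4 on |1>.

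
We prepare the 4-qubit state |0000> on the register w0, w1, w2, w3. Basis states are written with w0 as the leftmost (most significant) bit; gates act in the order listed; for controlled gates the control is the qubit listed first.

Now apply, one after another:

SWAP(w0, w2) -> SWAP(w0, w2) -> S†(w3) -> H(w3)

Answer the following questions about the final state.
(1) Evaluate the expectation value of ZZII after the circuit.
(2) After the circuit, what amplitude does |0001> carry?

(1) In the final state, ZZII has expectation 1. Key observation: the block from step 1 through step 2 cancels to the identity and can be dropped.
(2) The final state's coefficient on |0001> equals sqrt(2)/2.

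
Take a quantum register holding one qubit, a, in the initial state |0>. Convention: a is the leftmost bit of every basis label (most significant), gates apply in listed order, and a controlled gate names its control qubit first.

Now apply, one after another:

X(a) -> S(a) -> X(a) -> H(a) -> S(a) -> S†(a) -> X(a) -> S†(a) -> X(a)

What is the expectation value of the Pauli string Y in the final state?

The observable Y averages to 1.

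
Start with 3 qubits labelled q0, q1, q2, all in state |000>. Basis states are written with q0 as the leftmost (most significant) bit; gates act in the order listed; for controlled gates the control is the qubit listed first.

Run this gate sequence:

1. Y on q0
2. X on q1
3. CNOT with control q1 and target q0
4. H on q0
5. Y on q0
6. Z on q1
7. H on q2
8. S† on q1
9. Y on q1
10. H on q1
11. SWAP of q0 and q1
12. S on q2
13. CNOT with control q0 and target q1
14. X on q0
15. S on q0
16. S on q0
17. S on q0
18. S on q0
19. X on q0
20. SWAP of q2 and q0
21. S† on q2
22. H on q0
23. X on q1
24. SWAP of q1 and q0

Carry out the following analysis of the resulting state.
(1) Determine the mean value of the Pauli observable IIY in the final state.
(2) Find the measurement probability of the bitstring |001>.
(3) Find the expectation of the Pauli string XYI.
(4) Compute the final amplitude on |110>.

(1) In the final state, IIY has expectation 1. Key observation: gates 15-18 undo each other exactly, leaving only the rest of the circuit to track.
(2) Outcome |001> occurs with probability 1/8.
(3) The observable XYI averages to 1.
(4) The amplitude on |110> is 1/4 - I/4.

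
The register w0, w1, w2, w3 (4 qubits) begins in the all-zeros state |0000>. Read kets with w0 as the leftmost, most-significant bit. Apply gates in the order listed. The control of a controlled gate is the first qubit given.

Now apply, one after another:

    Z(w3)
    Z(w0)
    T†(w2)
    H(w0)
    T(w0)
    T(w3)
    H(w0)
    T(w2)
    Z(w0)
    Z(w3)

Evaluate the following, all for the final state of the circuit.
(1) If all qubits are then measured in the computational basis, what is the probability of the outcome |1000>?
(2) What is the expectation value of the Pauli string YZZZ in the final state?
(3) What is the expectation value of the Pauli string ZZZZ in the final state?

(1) A full measurement returns |1000> with probability 1/2 - sqrt(2)/4.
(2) The observable YZZZ averages to sqrt(2)/2.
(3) The expectation value of ZZZZ is sqrt(2)/2.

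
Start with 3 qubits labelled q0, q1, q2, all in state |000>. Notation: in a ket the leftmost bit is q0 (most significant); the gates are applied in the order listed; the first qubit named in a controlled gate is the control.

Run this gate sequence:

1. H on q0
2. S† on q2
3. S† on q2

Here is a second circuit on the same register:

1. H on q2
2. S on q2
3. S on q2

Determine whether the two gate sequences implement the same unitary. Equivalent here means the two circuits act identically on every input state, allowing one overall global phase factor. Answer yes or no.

No: there is an input state on which the two circuits produce genuinely different outputs (not merely differing by a phase).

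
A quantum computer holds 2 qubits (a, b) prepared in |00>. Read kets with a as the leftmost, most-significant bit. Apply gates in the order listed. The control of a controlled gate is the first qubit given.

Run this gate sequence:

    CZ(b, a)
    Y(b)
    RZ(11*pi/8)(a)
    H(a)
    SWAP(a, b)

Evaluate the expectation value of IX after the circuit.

The expectation value of IX is 1.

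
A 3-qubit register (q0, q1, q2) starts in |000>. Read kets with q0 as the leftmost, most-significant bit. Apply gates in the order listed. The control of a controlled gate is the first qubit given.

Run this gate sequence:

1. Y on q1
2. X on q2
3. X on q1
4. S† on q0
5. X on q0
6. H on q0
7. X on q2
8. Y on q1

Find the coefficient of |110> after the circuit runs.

The final state's coefficient on |110> equals sqrt(2)/2.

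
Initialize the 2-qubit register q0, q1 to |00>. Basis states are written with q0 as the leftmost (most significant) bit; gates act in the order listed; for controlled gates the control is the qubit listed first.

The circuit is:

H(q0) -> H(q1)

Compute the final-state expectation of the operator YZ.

The expectation value of YZ is 0.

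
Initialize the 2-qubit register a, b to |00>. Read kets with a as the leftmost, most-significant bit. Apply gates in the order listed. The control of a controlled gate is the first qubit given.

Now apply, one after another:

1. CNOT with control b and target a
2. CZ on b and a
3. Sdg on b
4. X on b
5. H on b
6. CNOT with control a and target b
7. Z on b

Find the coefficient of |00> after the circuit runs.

|00> carries amplitude sqrt(2)/2 in the final state.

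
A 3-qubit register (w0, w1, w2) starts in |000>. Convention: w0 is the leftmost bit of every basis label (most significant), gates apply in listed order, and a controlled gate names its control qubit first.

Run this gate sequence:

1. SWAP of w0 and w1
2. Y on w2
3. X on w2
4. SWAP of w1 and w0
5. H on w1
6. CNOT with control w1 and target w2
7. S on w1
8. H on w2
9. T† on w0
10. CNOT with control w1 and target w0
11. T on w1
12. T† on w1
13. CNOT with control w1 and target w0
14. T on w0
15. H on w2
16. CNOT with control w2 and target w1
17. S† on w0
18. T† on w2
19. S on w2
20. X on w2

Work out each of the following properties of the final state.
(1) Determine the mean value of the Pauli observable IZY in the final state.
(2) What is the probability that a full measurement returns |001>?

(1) The expectation value of IZY is -sqrt(2)/2. Key observation: the block from step 8 through step 15 cancels to the identity and can be dropped.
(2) A full measurement returns |001> with probability 1/2.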